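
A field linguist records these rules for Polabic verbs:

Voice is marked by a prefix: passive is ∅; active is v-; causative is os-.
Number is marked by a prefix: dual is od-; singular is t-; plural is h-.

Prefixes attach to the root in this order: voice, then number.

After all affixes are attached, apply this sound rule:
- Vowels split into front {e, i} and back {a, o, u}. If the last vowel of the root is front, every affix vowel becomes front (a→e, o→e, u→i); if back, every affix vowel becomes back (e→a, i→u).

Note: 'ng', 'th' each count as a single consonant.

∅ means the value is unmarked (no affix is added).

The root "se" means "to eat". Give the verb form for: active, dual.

Attach voice active v- → vse.
Attach number dual od- → odvse.
Apply vowel harmony: odvse → edvse.

edvse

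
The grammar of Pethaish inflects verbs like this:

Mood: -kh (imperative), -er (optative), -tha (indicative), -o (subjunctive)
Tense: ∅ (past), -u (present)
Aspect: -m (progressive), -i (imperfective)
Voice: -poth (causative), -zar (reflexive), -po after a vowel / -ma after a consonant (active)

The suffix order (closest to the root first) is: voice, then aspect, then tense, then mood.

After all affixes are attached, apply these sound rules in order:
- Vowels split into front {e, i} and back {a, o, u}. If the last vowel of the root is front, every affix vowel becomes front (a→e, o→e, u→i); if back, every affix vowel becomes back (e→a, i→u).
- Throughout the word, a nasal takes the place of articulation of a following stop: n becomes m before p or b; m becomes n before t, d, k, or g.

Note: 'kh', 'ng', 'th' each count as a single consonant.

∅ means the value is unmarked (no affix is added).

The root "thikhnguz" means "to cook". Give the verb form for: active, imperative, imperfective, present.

Attach voice active -ma (after consonant 'z') → thikhnguzma.
Attach aspect imperfective -i → thikhnguzmai.
Attach tense present -u → thikhnguzmaiu.
Attach mood imperative -kh → thikhnguzmaiukh.
Apply vowel harmony: thikhnguzmaiukh → thikhnguzmauukh.
Nasal assimilation: no change.

thikhnguzmauukh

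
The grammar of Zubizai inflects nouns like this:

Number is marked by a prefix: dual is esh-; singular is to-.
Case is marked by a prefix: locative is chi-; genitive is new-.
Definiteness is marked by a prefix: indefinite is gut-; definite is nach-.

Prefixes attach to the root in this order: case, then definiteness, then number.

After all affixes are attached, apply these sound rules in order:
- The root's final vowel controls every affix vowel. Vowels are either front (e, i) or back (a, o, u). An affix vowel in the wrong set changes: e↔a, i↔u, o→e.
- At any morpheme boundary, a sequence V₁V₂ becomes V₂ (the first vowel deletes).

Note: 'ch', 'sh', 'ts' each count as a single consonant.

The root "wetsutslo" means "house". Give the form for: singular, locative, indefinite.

togutchuwetsutslo

Attach case locative chi- → chiwetsutslo.
Attach definiteness indefinite gut- → gutchiwetsutslo.
Attach number singular to- → togutchiwetsutslo.
Apply vowel harmony: togutchiwetsutslo → togutchuwetsutslo.
Vowel deletion: no change.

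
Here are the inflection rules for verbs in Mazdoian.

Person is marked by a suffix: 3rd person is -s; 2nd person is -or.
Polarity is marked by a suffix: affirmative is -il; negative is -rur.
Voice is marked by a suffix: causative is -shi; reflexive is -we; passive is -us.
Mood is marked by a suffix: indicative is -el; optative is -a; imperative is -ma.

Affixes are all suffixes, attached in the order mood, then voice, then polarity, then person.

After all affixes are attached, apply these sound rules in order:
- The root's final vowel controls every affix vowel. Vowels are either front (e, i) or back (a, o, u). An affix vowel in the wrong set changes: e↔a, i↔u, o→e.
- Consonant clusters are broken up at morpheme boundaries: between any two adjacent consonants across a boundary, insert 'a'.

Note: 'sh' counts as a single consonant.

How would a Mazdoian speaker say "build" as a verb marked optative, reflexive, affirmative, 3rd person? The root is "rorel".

roreleweilas

Attach mood optative -a → rorela.
Attach voice reflexive -we → rorelawe.
Attach polarity affirmative -il → rorelaweil.
Attach person 3rd person -s → rorelaweils.
Apply vowel harmony: rorelaweils → roreleweils.
Apply epenthesis: roreleweils → roreleweilas.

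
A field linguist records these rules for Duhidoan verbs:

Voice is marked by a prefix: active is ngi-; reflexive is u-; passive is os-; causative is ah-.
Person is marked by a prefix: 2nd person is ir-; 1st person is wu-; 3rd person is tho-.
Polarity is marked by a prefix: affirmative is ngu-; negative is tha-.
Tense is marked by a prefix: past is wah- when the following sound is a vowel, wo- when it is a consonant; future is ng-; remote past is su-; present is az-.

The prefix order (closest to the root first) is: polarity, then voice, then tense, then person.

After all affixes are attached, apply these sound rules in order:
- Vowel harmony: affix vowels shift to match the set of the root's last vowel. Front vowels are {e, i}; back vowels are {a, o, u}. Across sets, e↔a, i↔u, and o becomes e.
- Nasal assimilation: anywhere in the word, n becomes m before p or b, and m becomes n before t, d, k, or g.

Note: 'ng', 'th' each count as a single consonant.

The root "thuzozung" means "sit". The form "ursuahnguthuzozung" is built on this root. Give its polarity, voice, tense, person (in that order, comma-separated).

Segment: ir-su-ah-ngu-thuzozung.
polarity: ngu- → affirmative.
voice: ah- → causative.
tense: su- → remote past.
person: ir- → 2nd person.

affirmative, causative, remote past, 2nd person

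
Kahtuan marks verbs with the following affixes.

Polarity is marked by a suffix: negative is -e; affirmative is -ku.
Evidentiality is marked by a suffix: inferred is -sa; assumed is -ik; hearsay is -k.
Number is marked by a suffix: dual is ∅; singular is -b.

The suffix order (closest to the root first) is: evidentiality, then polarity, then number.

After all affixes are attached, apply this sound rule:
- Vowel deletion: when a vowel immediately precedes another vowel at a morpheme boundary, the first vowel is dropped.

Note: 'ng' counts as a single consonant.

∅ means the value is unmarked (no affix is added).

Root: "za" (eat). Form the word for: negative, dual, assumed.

Attach evidentiality assumed -ik → zaik.
Attach polarity negative -e → zaike.
number = dual: zero marking, form stays zaike.
Apply vowel deletion: zaike → zike.

zike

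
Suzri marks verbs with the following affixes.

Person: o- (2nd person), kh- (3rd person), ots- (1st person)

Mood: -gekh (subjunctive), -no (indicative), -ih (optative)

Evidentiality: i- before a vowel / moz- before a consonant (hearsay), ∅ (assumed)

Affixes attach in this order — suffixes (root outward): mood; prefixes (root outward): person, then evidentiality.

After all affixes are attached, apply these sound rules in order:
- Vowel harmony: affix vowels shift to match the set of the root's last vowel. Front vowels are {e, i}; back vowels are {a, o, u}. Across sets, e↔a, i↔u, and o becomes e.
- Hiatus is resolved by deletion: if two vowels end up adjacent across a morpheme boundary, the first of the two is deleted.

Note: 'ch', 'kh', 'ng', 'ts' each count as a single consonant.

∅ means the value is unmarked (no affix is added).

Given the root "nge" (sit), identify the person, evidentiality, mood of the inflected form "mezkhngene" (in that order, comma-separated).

Segment: moz-kh-nge-no.
person: kh- → 3rd person.
evidentiality: i/moz- → hearsay.
mood: -no → indicative.

3rd person, hearsay, indicative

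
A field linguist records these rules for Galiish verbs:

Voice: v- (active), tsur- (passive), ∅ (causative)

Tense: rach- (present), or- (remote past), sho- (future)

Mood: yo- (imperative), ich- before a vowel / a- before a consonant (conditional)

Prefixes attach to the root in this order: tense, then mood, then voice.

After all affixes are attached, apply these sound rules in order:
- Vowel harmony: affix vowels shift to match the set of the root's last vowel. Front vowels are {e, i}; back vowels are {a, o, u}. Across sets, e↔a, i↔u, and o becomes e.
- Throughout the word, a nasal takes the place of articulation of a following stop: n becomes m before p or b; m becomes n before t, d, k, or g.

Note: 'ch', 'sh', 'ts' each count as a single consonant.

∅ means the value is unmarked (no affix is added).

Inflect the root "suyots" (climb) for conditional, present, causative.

Attach tense present rach- → rachsuyots.
Attach mood conditional a- (before consonant 'r') → arachsuyots.
voice = causative: zero marking, form stays arachsuyots.
Vowel harmony: no change.
Nasal assimilation: no change.

arachsuyots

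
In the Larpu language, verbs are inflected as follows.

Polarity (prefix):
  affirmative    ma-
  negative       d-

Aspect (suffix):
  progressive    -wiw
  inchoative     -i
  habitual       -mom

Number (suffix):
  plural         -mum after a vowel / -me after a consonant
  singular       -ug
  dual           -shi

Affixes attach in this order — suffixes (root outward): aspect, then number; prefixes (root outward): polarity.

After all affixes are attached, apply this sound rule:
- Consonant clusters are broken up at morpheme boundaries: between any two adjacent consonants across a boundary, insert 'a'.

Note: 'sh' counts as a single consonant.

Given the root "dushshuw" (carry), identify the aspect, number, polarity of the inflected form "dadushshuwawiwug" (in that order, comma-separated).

progressive, singular, negative

Segment: d-dushshuw-wiw-ug.
aspect: -wiw → progressive.
number: -ug → singular.
polarity: d- → negative.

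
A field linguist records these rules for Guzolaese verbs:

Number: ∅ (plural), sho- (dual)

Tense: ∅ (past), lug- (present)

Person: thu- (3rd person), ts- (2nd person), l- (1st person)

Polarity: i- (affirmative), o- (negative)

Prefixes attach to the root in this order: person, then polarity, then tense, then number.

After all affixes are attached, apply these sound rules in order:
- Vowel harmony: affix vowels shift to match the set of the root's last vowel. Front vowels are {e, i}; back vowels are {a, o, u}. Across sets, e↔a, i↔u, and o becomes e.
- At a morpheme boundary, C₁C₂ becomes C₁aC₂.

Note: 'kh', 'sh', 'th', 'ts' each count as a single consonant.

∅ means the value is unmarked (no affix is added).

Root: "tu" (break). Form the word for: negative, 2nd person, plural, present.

Attach person 2nd person ts- → tstu.
Attach polarity negative o- → otstu.
Attach tense present lug- → lugotstu.
number = plural: zero marking, form stays lugotstu.
Vowel harmony: no change.
Apply epenthesis: lugotstu → lugotsatu.

lugotsatu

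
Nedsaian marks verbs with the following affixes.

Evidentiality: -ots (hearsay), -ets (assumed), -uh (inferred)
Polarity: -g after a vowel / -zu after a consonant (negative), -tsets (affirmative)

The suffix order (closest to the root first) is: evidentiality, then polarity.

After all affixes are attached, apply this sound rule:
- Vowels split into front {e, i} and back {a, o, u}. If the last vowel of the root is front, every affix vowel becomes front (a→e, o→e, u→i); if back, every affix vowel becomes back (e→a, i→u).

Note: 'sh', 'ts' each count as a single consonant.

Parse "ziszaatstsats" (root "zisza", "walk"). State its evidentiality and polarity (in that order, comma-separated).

Segment: zisza-ets-tsets.
evidentiality: -ets → assumed.
polarity: -tsets → affirmative.

assumed, affirmative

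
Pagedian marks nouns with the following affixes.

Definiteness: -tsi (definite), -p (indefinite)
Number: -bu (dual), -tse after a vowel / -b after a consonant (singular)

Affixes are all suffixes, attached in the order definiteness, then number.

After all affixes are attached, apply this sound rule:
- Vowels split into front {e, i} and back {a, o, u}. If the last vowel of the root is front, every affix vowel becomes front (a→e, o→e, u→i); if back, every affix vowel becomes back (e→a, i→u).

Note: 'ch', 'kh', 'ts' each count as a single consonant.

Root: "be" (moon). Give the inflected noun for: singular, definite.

Attach definiteness definite -tsi → betsi.
Attach number singular -tse (after vowel 'i') → betsitse.
Vowel harmony: no change.

betsitse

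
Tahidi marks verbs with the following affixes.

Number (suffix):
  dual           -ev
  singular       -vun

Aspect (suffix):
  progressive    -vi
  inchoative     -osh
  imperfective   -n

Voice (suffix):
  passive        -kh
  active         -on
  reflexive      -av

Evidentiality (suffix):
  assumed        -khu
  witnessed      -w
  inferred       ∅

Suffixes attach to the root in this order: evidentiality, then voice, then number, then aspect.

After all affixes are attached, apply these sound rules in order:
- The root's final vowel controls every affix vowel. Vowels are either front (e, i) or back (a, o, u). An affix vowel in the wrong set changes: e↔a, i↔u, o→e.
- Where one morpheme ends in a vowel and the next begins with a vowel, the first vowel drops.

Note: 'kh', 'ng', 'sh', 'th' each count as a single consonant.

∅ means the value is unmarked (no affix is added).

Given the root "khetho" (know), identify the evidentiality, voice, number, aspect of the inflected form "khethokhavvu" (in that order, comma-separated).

inferred, passive, dual, progressive

Segment: khetho-kh-ev-vi.
evidentiality: ∅ → inferred.
voice: -kh → passive.
number: -ev → dual.
aspect: -vi → progressive.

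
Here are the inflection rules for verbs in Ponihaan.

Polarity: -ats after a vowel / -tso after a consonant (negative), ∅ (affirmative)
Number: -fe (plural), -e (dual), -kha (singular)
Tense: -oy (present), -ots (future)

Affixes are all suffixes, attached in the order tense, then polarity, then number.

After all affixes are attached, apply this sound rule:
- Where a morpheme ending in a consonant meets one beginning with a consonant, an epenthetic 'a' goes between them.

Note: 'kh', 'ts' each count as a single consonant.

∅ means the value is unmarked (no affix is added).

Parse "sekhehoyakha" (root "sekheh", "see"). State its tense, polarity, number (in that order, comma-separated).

present, affirmative, singular

Segment: sekheh-oy-kha.
tense: -oy → present.
polarity: ∅ → affirmative.
number: -kha → singular.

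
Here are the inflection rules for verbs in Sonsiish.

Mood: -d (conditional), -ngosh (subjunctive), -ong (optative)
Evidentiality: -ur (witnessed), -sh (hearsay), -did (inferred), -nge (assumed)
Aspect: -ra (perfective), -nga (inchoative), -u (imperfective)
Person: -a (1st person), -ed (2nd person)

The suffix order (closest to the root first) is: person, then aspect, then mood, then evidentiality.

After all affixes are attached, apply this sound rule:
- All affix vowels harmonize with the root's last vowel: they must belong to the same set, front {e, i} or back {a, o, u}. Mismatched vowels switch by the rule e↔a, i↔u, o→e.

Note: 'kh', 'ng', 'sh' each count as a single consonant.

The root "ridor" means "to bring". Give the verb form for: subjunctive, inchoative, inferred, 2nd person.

ridoradngangoshdud

Attach person 2nd person -ed → ridored.
Attach aspect inchoative -nga → ridorednga.
Attach mood subjunctive -ngosh → ridoredngangosh.
Attach evidentiality inferred -did → ridoredngangoshdid.
Apply vowel harmony: ridoredngangoshdid → ridoradngangoshdud.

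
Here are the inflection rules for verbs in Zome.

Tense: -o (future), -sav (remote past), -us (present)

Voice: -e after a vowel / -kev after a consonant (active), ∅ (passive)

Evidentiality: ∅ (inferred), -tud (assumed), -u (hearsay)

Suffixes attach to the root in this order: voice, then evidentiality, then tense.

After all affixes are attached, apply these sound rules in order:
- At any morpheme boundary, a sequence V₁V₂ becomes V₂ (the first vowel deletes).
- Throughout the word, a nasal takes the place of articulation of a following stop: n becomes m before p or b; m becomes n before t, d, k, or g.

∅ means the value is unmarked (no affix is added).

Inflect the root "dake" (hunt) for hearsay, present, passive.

voice = passive: zero marking, form stays dake.
Attach evidentiality hearsay -u → dakeu.
Attach tense present -us → dakeuus.
Apply vowel deletion: dakeuus → dakus.
Nasal assimilation: no change.

dakus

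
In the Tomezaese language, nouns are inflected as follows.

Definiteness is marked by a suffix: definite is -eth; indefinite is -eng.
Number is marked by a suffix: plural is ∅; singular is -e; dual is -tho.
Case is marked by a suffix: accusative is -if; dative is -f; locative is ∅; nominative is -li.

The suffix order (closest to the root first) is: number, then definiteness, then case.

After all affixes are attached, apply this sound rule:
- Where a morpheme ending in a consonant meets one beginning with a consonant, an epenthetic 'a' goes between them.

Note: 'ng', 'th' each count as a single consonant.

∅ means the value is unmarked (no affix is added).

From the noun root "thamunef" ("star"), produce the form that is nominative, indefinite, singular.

Attach number singular -e → thamunefe.
Attach definiteness indefinite -eng → thamunefeeng.
Attach case nominative -li → thamunefeengli.
Apply epenthesis: thamunefeengli → thamunefeengali.

thamunefeengali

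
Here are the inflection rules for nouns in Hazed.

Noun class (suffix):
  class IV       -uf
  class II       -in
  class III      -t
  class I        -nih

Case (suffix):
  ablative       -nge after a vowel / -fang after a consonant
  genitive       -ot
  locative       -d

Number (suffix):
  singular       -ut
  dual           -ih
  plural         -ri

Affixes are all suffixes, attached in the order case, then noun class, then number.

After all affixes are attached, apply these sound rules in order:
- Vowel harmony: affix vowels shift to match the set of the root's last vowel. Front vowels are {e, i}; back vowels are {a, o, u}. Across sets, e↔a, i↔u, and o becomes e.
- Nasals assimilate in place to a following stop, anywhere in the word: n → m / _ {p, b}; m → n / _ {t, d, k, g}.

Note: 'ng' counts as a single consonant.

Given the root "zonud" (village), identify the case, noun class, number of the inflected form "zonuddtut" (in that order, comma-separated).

locative, class III, singular

Segment: zonud-d-t-ut.
case: -d → locative.
noun class: -t → class III.
number: -ut → singular.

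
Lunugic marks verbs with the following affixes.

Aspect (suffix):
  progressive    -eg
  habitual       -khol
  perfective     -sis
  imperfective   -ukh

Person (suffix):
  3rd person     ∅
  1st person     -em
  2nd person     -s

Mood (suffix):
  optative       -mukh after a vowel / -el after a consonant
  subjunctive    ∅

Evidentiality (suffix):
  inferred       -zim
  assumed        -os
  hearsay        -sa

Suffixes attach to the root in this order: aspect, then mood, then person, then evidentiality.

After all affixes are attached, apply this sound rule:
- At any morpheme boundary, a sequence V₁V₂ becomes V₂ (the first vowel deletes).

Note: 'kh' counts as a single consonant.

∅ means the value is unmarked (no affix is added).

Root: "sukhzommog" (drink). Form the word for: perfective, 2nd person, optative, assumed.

Attach aspect perfective -sis → sukhzommogsis.
Attach mood optative -el (after consonant 's') → sukhzommogsisel.
Attach person 2nd person -s → sukhzommogsisels.
Attach evidentiality assumed -os → sukhzommogsiselsos.
Vowel deletion: no change.

sukhzommogsiselsos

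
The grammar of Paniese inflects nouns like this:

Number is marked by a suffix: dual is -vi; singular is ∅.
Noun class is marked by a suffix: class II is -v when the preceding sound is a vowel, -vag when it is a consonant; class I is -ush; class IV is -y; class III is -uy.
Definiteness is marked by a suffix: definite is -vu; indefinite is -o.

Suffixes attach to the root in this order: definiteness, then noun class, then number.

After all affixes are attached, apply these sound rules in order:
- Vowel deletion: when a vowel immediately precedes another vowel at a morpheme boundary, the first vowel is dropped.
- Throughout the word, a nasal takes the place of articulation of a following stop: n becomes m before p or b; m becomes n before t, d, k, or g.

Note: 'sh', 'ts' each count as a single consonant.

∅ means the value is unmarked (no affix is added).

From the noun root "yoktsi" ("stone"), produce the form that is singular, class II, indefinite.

Attach definiteness indefinite -o → yoktsio.
Attach noun class class II -v (after vowel 'o') → yoktsiov.
number = singular: zero marking, form stays yoktsiov.
Apply vowel deletion: yoktsiov → yoktsov.
Nasal assimilation: no change.

yoktsov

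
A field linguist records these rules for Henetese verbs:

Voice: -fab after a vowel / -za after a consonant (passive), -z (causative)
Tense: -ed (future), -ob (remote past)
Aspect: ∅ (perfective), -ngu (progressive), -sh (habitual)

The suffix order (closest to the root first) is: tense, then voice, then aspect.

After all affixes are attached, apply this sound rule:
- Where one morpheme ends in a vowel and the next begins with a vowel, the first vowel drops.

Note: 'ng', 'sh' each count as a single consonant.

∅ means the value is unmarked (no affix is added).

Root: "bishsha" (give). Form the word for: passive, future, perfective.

bishshedza

Attach tense future -ed → bishshaed.
Attach voice passive -za (after consonant 'd') → bishshaedza.
aspect = perfective: zero marking, form stays bishshaedza.
Apply vowel deletion: bishshaedza → bishshedza.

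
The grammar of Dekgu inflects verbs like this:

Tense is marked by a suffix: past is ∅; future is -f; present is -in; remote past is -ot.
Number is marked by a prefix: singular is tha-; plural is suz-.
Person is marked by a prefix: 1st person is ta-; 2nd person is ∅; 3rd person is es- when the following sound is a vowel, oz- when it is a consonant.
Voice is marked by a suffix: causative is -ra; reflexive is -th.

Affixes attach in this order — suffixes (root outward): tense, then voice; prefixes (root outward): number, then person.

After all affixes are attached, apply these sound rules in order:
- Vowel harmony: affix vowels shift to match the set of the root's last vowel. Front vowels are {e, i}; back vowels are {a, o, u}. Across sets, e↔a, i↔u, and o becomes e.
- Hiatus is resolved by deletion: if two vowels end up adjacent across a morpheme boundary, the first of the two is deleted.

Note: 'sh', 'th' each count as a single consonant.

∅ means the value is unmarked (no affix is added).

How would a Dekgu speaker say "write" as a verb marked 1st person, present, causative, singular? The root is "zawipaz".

Attach tense present -in → zawipazin.
Attach number singular tha- → thazawipazin.
Attach person 1st person ta- → tathazawipazin.
Attach voice causative -ra → tathazawipazinra.
Apply vowel harmony: tathazawipazinra → tathazawipazunra.
Vowel deletion: no change.

tathazawipazunra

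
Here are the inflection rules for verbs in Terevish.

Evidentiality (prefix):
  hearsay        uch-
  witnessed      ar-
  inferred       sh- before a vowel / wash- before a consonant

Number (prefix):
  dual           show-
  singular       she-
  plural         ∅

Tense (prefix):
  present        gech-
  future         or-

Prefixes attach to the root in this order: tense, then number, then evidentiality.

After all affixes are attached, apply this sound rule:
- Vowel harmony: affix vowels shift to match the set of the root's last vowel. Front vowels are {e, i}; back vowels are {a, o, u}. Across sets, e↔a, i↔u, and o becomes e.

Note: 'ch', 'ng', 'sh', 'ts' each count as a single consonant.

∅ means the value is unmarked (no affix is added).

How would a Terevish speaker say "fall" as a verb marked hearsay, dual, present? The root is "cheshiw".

Attach tense present gech- → gechcheshiw.
Attach number dual show- → showgechcheshiw.
Attach evidentiality hearsay uch- → uchshowgechcheshiw.
Apply vowel harmony: uchshowgechcheshiw → ichshewgechcheshiw.

ichshewgechcheshiw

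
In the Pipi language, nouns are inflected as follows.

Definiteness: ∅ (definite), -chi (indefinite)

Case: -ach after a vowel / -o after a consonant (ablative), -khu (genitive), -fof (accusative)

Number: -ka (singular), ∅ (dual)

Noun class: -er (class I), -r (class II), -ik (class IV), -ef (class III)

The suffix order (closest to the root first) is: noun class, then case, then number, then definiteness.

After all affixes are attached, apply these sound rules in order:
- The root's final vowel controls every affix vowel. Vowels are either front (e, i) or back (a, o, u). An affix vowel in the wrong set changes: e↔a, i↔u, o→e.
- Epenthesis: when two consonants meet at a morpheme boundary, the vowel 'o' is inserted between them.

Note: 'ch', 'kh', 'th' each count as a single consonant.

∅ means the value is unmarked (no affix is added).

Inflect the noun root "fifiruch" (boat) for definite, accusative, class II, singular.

Attach noun class class II -r → fifiruchr.
Attach case accusative -fof → fifiruchrfof.
Attach number singular -ka → fifiruchrfofka.
definiteness = definite: zero marking, form stays fifiruchrfofka.
Vowel harmony: no change.
Apply epenthesis: fifiruchrfofka → fifiruchorofofoka.

fifiruchorofofoka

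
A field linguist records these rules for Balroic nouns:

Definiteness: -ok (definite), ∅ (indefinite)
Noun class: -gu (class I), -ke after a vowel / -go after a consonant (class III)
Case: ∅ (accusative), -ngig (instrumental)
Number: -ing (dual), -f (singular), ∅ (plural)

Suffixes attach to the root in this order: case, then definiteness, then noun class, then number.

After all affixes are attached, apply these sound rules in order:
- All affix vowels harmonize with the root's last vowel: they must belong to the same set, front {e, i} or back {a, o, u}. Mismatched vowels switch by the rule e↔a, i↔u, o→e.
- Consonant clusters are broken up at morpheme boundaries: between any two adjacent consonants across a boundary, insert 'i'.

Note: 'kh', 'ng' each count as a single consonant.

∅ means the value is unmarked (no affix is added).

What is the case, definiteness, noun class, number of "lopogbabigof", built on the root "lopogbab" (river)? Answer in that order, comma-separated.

accusative, indefinite, class III, singular

Segment: lopogbab-go-f.
case: ∅ → accusative.
definiteness: ∅ → indefinite.
noun class: -ke/go → class III.
number: -f → singular.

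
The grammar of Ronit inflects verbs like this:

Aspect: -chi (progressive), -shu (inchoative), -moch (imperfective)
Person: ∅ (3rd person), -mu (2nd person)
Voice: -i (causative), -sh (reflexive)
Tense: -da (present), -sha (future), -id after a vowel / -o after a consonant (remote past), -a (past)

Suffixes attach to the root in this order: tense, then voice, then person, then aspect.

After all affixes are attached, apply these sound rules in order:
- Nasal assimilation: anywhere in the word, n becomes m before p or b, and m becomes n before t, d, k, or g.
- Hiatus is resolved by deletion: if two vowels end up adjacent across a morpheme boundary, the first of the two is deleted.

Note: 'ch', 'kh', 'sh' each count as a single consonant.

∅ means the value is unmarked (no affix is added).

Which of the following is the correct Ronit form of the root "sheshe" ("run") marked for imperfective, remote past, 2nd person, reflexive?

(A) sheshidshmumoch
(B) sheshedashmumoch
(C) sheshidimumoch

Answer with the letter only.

A

Attach tense remote past -id (after vowel 'e') → shesheid.
Attach voice reflexive -sh → shesheidsh.
Attach person 2nd person -mu → shesheidshmu.
Attach aspect imperfective -moch → shesheidshmumoch.
Nasal assimilation: no change.
Apply vowel deletion: shesheidshmumoch → sheshidshmumoch.
So the correct form is sheshidshmumoch, option (A).
(B) sheshedashmumoch is wrong: it uses present instead of remote past for tense.
(C) sheshidimumoch is wrong: it uses causative instead of reflexive for voice.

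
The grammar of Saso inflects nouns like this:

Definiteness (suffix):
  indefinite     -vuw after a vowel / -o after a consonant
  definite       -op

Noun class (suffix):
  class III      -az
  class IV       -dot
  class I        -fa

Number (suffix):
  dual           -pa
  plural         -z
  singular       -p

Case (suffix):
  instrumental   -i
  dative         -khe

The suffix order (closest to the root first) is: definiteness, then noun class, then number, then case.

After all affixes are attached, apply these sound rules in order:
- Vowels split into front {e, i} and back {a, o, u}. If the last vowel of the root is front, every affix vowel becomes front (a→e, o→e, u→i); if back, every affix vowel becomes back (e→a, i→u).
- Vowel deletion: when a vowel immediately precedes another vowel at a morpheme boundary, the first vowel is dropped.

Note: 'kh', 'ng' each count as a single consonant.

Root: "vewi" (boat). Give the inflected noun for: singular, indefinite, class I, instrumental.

Attach definiteness indefinite -vuw (after vowel 'i') → vewivuw.
Attach noun class class I -fa → vewivuwfa.
Attach number singular -p → vewivuwfap.
Attach case instrumental -i → vewivuwfapi.
Apply vowel harmony: vewivuwfapi → vewiviwfepi.
Vowel deletion: no change.

vewiviwfepi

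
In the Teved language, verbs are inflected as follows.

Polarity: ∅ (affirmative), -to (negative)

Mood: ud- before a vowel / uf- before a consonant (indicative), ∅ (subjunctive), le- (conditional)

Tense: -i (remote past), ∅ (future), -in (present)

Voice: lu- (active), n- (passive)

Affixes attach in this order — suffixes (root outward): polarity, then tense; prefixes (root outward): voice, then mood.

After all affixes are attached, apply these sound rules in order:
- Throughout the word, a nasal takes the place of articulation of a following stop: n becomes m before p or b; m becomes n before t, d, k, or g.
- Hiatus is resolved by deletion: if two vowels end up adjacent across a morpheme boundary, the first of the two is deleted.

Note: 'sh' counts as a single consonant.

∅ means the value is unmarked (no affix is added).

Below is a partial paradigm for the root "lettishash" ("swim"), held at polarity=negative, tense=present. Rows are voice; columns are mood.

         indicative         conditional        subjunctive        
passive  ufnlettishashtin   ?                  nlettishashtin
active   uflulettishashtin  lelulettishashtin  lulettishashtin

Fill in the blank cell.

Attach polarity negative -to → lettishashto.
Attach voice passive n- → nlettishashto.
Attach tense present -in → nlettishashtoin.
Attach mood conditional le- → lenlettishashtoin.
Nasal assimilation: no change.
Apply vowel deletion: lenlettishashtoin → lenlettishashtin.

lenlettishashtin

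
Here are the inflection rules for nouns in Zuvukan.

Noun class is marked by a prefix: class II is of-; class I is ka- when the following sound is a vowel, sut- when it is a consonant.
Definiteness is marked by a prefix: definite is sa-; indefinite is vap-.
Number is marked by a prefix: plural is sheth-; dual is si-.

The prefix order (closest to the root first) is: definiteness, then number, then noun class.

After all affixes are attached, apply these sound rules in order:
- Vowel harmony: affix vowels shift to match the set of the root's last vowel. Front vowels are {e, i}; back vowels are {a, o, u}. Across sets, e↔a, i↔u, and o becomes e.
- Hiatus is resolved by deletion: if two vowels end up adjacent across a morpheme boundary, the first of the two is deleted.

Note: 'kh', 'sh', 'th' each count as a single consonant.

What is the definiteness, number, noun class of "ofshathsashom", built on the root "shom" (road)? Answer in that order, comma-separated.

Segment: of-sheth-sa-shom.
definiteness: sa- → definite.
number: sheth- → plural.
noun class: of- → class II.

definite, plural, class II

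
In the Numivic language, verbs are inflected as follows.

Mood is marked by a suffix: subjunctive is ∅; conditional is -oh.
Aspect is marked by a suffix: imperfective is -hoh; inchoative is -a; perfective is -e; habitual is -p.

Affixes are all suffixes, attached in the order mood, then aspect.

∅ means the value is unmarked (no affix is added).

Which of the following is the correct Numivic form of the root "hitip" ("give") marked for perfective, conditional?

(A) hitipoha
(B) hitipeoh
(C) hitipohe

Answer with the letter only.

Attach mood conditional -oh → hitipoh.
Attach aspect perfective -e → hitipohe.
So the correct form is hitipohe, option (C).
(A) hitipoha is wrong: it uses inchoative instead of perfective for aspect.
(B) hitipeoh is wrong: it has the affixes in the wrong order.

C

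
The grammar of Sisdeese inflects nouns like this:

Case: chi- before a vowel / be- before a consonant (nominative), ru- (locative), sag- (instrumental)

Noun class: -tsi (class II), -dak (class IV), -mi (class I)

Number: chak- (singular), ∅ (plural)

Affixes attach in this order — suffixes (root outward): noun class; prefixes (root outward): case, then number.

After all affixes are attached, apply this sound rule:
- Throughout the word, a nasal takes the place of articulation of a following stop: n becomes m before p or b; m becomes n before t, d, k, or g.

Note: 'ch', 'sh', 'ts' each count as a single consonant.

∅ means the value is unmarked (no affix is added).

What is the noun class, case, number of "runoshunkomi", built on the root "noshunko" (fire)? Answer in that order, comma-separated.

Segment: ru-noshunko-mi.
noun class: -mi → class I.
case: ru- → locative.
number: ∅ → plural.

class I, locative, plural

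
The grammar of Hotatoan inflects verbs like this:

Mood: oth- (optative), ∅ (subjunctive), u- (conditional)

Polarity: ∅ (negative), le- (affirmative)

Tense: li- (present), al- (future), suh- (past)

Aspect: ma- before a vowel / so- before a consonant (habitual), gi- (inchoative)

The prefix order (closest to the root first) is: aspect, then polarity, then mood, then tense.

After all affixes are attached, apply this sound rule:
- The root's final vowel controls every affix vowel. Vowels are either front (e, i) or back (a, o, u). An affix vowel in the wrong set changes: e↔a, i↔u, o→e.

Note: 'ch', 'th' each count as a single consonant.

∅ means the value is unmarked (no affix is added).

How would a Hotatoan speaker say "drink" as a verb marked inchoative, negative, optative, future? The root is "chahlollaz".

Attach aspect inchoative gi- → gichahlollaz.
polarity = negative: zero marking, form stays gichahlollaz.
Attach mood optative oth- → othgichahlollaz.
Attach tense future al- → alothgichahlollaz.
Apply vowel harmony: alothgichahlollaz → alothguchahlollaz.

alothguchahlollaz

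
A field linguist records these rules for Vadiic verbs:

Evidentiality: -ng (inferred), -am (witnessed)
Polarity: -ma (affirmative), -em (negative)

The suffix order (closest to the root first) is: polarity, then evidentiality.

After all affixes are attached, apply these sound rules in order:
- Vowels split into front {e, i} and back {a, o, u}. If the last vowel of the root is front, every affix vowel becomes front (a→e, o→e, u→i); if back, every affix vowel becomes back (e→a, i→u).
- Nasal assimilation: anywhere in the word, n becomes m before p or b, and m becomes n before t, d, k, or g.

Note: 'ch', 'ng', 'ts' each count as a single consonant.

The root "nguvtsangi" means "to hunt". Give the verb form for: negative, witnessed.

nguvtsangiemem

Attach polarity negative -em → nguvtsangiem.
Attach evidentiality witnessed -am → nguvtsangiemam.
Apply vowel harmony: nguvtsangiemam → nguvtsangiemem.
Nasal assimilation: no change.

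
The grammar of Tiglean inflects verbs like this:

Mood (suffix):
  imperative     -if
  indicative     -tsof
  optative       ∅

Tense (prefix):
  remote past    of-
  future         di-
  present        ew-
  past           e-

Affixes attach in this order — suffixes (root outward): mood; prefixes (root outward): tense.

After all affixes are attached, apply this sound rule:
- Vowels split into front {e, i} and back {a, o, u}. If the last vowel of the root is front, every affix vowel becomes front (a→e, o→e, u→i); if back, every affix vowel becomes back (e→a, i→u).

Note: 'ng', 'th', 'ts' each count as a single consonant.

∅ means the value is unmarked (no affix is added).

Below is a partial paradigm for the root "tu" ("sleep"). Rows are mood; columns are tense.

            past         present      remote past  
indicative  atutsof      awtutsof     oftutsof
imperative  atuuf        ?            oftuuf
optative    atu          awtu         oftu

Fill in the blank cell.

Attach tense present ew- → ewtu.
Attach mood imperative -if → ewtuif.
Apply vowel harmony: ewtuif → awtuuf.

awtuuf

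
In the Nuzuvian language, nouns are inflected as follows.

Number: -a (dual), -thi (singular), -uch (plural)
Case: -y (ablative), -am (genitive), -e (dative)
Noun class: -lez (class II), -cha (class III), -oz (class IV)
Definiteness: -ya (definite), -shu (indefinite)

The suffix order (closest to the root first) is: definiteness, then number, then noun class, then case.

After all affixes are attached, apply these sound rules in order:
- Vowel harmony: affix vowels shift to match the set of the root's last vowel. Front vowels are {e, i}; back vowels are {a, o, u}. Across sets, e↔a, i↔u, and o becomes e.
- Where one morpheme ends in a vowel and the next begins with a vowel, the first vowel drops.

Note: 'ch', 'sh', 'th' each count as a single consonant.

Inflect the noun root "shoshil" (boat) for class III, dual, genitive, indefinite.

Attach definiteness indefinite -shu → shoshilshu.
Attach number dual -a → shoshilshua.
Attach noun class class III -cha → shoshilshuacha.
Attach case genitive -am → shoshilshuachaam.
Apply vowel harmony: shoshilshuachaam → shoshilshiecheem.
Apply vowel deletion: shoshilshiecheem → shoshilshechem.

shoshilshechem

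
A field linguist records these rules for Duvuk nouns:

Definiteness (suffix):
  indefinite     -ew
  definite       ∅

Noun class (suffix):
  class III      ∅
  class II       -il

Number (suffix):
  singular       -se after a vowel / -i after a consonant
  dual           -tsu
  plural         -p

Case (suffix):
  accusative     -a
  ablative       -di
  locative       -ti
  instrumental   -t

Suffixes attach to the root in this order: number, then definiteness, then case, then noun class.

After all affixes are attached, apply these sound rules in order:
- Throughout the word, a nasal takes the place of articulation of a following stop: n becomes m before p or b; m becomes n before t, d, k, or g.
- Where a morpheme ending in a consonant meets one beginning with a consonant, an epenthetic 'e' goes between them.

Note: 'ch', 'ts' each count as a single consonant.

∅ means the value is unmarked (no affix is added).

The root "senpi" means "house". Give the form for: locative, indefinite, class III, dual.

sempitsueweti

Attach number dual -tsu → senpitsu.
Attach definiteness indefinite -ew → senpitsuew.
Attach case locative -ti → senpitsuewti.
noun class = class III: zero marking, form stays senpitsuewti.
Apply nasal assimilation: senpitsuewti → sempitsuewti.
Apply epenthesis: sempitsuewti → sempitsueweti.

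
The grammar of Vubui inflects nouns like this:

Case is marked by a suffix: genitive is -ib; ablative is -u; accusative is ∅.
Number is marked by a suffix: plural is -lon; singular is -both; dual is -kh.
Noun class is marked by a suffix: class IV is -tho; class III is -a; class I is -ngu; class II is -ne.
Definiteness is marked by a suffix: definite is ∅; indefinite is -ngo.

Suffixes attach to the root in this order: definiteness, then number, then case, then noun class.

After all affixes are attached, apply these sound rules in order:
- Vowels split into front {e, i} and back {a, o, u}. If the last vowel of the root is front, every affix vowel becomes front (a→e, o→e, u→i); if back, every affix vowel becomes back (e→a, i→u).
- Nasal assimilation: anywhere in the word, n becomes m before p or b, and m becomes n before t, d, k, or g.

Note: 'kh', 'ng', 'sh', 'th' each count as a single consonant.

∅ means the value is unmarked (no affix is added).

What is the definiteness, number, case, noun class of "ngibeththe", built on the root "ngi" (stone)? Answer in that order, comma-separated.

Segment: ngi-both-tho.
definiteness: ∅ → definite.
number: -both → singular.
case: ∅ → accusative.
noun class: -tho → class IV.

definite, singular, accusative, class IV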